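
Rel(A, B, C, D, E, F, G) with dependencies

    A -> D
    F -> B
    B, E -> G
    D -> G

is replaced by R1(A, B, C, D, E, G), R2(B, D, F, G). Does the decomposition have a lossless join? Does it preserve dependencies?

Lossless test: (B, D, G)⁺ = {B, D, G}, which is a superkey of neither fragment — lossy.
Dependency preservation: every FD's attributes lie within a single fragment, so each can be enforced locally — preserved.

lossy but dependency-preserving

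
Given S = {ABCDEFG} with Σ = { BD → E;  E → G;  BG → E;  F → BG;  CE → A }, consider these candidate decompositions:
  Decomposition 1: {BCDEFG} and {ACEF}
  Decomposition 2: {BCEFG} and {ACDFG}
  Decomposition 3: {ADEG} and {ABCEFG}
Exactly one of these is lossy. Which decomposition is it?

Decomposition 3

Decomposition 1: common = {CEF}, closure = {ABCEFG} → lossless.
Decomposition 2: common = {CFG}, closure = {ABCEFG} → lossless.
Decomposition 3: common = {AEG}, closure = {AEG} → lossy.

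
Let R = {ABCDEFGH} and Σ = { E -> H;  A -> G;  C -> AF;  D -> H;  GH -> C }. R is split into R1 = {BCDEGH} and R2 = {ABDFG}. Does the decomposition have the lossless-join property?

Common attributes: R1 ∩ R2 = {BDG}.
Closure of {BDG}: D → H applies, adding H; GH → C applies, adding C; C → AF applies, adding AF. So (BDG)⁺ = {ABCDFGH}.
This closure contains every attribute of R2, so R1 ∩ R2 → R2. The join is lossless.

Yes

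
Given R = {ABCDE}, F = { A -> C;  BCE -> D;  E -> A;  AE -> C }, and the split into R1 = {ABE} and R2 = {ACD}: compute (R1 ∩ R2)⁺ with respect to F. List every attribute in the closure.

AC

R1 ∩ R2 = {A}.
A → C applies, adding C
Closure: {AC}.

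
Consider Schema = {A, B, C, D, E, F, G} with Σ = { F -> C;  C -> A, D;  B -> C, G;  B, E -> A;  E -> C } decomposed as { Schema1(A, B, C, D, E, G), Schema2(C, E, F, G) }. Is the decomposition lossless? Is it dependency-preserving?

lossy but dependency-preserving

Lossless test: (C, E, G)⁺ = {A, C, D, E, G}, which is a superkey of neither fragment — lossy.
Dependency preservation: every FD's attributes lie within a single fragment, so each can be enforced locally — preserved.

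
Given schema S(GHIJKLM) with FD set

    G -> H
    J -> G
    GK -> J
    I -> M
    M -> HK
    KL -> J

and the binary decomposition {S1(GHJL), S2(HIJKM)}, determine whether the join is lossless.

No

Common attributes: S1 ∩ S2 = {HJ}.
Closure of {HJ}: J → G applies, adding G. So (HJ)⁺ = {GHJ}.
The closure contains neither all of S1 = {GHJL} nor all of S2 = {HIJKM}, so the common attributes are not a superkey of either fragment. The join is lossy.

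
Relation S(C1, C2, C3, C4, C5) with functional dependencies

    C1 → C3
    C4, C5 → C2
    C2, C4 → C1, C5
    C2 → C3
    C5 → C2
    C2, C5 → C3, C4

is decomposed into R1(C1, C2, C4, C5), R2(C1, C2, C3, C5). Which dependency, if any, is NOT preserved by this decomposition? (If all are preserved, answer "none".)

none

C1 → C3 lies within R2.
C4, C5 → C2 lies within R1.
C2, C4 → C1, C5 lies within R1.
C2 → C3 lies within R2.
C5 → C2 lies within R1.
C2, C5 → C3, C4: restricted closure across fragments reaches C3, C4.
Every dependency is enforceable on the fragments, so the decomposition is dependency-preserving.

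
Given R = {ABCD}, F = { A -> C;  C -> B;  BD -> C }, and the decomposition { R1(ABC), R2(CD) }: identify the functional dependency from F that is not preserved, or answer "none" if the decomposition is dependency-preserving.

Check BD → C: no single fragment contains all of {BCD}, and the restricted closure of {BD} across the fragments never reaches {C}.
A → C is preserved.
C → B is preserved.

BD -> C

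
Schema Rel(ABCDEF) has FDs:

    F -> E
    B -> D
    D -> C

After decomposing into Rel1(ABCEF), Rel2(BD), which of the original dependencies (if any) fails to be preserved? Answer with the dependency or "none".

Check D → C: no single fragment contains all of {CD}, and the restricted closure of {D} across the fragments never reaches {C}.
F → E is preserved.
B → D is preserved.

D -> C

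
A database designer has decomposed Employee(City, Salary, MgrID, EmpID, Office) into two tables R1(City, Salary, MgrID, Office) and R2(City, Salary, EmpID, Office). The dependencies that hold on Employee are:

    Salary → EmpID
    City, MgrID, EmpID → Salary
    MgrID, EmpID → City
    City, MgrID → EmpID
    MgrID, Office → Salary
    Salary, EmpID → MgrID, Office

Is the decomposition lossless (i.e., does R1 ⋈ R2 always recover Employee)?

Common attributes: R1 ∩ R2 = {City, Salary, Office}.
Closure of {City, Salary, Office}: Salary → EmpID applies, adding EmpID; Salary, EmpID → MgrID, Office applies, adding MgrID. So (City, Salary, Office)⁺ = {City, Salary, MgrID, EmpID, Office}.
This closure contains every attribute of R1, so R1 ∩ R2 → R1. The join is lossless.

Yes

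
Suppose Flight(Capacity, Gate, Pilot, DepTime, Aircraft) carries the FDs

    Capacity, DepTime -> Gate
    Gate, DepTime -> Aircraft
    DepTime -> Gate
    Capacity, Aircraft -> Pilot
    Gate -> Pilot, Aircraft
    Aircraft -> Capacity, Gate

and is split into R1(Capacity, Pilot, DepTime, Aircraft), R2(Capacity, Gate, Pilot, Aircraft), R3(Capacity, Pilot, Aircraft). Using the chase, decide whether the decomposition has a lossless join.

Yes

Chase test. Columns are Capacity, Gate, Pilot, DepTime, Aircraft; row i has aⱼ where attribute j ∈ Ri, else bᵢⱼ.
Initial tableau (one row per fragment):
  row 1: a1 b12 a3 a4 a5
  row 2: a1 a2 a3 b24 a5
  row 3: a1 b32 a3 b34 a5
Rows 1 and 2 agree on Aircraft; apply Aircraft→Capacity, Gate and equate their Capacity, Gate entries.
Rows 1 and 3 agree on Aircraft; apply Aircraft→Capacity, Gate and equate their Capacity, Gate entries.
Row 1 is now all distinguished symbols — the join is lossless.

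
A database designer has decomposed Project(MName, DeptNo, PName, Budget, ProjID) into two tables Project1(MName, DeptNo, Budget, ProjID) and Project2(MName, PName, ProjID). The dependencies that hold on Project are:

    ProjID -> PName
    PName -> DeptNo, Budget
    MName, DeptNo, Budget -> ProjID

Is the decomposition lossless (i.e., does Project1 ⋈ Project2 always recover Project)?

Yes

Common attributes: Project1 ∩ Project2 = {MName, ProjID}.
Closure of {MName, ProjID}: ProjID → PName applies, adding PName; PName → DeptNo, Budget applies, adding DeptNo, Budget. So (MName, ProjID)⁺ = {MName, DeptNo, PName, Budget, ProjID}.
This closure contains every attribute of Project1, so Project1 ∩ Project2 → Project1. The join is lossless.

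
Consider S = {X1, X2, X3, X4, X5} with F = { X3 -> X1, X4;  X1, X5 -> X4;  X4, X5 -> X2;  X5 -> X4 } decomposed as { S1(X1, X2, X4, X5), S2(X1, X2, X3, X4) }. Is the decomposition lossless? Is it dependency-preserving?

Lossless test: (X1, X2, X4)⁺ = {X1, X2, X4}, which is a superkey of neither fragment — lossy.
Dependency preservation: every FD's attributes lie within a single fragment, so each can be enforced locally — preserved.

lossy but dependency-preserving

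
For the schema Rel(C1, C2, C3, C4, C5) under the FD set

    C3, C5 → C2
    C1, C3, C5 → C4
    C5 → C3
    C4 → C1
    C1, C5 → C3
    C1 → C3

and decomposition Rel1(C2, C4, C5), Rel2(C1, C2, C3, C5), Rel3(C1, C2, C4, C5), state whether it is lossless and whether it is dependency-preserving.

Lossless test (chase): Rows 1 and 2 agree on C5; apply C5→C3 and equate their C3 entries. Rows 1 and 3 agree on C5; apply C5→C3 and equate their C3 entries. Rows 1 and 3 agree on C4; apply C4→C1 and equate their C1 entries. Rows 1 and 2 agree on C1, C3, C5; apply C1, C3, C5→C4 and equate their C4 entries. Row 1 is now all distinguished symbols — the join is lossless.
Dependency preservation: C1, C3, C5 → C4 is not contained in any single fragment, but the restricted closure of its left-hand side across the fragments still reaches the right-hand side; the remaining FDs each lie inside some fragment. All dependencies are preserved.

lossless and dependency-preserving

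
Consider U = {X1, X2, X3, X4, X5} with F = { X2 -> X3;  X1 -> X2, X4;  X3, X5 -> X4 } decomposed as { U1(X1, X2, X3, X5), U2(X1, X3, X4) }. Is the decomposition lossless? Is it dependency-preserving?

Lossless test: (X1, X3)⁺ = {X1, X2, X3, X4}, which contains all of one fragment — lossless.
Dependency preservation: the restricted closure of {X3, X5} across the fragments never reaches {X4}, so X3, X5 → X4 cannot be enforced without a join — not preserved.

lossless but not dependency-preserving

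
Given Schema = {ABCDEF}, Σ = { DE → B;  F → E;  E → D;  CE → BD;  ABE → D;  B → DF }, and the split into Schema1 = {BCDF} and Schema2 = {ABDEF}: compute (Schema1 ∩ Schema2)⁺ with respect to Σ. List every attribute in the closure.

Schema1 ∩ Schema2 = {BDF}.
F → E applies, adding E
Closure: {BDEF}.

BDEF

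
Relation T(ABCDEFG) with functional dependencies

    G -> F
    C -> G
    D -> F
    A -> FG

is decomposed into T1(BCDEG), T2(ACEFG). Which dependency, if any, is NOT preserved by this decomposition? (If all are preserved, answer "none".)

Check D → F: no single fragment contains all of {DF}, and the restricted closure of {D} across the fragments never reaches {F}.
G → F is preserved.
C → G is preserved.
A → FG is preserved.

D -> F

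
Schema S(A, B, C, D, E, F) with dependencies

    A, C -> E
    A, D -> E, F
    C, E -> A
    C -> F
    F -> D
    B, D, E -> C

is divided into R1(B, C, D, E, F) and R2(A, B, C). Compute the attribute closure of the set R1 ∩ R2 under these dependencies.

B, C, D, F

R1 ∩ R2 = {B, C}.
C → F applies, adding F
F → D applies, adding D
Closure: {B, C, D, F}.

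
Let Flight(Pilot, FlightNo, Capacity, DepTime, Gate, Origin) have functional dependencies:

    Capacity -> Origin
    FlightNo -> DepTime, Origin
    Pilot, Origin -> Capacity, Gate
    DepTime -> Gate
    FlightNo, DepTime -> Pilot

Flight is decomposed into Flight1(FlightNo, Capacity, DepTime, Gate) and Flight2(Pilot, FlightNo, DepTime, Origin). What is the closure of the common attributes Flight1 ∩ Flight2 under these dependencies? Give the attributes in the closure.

Flight1 ∩ Flight2 = {FlightNo, DepTime}.
FlightNo → DepTime, Origin applies, adding Origin
DepTime → Gate applies, adding Gate
FlightNo, DepTime → Pilot applies, adding Pilot
Pilot, Origin → Capacity, Gate applies, adding Capacity
Closure: {Pilot, FlightNo, Capacity, DepTime, Gate, Origin}.

Pilot, FlightNo, Capacity, DepTime, Gate, Origin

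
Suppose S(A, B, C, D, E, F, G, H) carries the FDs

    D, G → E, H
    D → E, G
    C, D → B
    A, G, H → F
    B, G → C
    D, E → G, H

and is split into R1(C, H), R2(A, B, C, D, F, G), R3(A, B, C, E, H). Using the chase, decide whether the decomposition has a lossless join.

Chase test. Columns are A, B, C, D, E, F, G, H; row i has aⱼ where attribute j ∈ Ri, else bᵢⱼ.
Initial tableau (one row per fragment):
  row 1: b11 b12 a3 b14 b15 b16 b17 a8
  row 2: a1 a2 a3 a4 b25 a6 a7 b28
  row 3: a1 a2 a3 b34 a5 b36 b37 a8
No row becomes fully distinguished — the join is lossy.

No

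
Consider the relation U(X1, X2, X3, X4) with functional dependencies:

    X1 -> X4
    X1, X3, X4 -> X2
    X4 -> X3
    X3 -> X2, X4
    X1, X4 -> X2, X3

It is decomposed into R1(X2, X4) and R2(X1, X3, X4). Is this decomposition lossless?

Common attributes: R1 ∩ R2 = {X4}.
Closure of {X4}: X4 → X3 applies, adding X3; X3 → X2, X4 applies, adding X2. So (X4)⁺ = {X2, X3, X4}.
This closure contains every attribute of R1, so R1 ∩ R2 → R1. The join is lossless.

Yes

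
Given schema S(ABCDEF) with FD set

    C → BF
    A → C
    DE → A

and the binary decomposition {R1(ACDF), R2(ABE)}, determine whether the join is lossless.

No

Common attributes: R1 ∩ R2 = {A}.
Closure of {A}: A → C applies, adding C; C → BF applies, adding BF. So (A)⁺ = {ABCF}.
The closure contains neither all of R1 = {ACDF} nor all of R2 = {ABE}, so the common attributes are not a superkey of either fragment. The join is lossy.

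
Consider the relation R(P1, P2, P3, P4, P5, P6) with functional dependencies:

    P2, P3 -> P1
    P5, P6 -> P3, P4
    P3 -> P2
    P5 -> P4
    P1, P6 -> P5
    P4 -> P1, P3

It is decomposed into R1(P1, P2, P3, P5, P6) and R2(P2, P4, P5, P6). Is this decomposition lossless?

Yes

Common attributes: R1 ∩ R2 = {P2, P5, P6}.
Closure of {P2, P5, P6}: P5, P6 → P3, P4 applies, adding P3, P4; P4 → P1, P3 applies, adding P1. So (P2, P5, P6)⁺ = {P1, P2, P3, P4, P5, P6}.
This closure contains every attribute of R1, so R1 ∩ R2 → R1. The join is lossless.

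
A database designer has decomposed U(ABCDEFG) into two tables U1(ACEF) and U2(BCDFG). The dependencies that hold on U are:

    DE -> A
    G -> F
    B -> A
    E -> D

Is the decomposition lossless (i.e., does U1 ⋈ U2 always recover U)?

Common attributes: U1 ∩ U2 = {CF}.
No dependency enlarges {CF}, so (CF)⁺ = {CF}.
The closure contains neither all of U1 = {ACEF} nor all of U2 = {BCDFG}, so the common attributes are not a superkey of either fragment. The join is lossy.

No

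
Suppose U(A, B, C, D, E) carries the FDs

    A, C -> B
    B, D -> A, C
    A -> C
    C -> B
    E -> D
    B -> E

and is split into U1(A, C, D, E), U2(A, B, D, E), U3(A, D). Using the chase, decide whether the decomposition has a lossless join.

Chase test. Columns are A, B, C, D, E; row i has aⱼ where attribute j ∈ Ui, else bᵢⱼ.
Initial tableau (one row per fragment):
  row 1: a1 b12 a3 a4 a5
  row 2: a1 a2 b23 a4 a5
  row 3: a1 b32 b33 a4 b35
Rows 1 and 2 agree on A; apply A→C and equate their C entries.
Rows 1 and 3 agree on A; apply A→C and equate their C entries.
Rows 1 and 2 agree on C; apply C→B and equate their B entries.
Rows 1 and 3 agree on C; apply C→B and equate their B entries.
Rows 1 and 3 agree on B; apply B→E and equate their E entries.
Row 1 is now all distinguished symbols — the join is lossless.

Yes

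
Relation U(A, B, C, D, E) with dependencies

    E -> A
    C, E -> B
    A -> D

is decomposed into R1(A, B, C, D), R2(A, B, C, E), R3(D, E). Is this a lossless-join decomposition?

Chase test. Columns are A, B, C, D, E; row i has aⱼ where attribute j ∈ Ri, else bᵢⱼ.
Initial tableau (one row per fragment):
  row 1: a1 a2 a3 a4 b15
  row 2: a1 a2 a3 b24 a5
  row 3: b31 b32 b33 a4 a5
Rows 2 and 3 agree on E; apply E→A and equate their A entries.
Rows 1 and 2 agree on A; apply A→D and equate their D entries.
Row 2 is now all distinguished symbols — the join is lossless.

Yes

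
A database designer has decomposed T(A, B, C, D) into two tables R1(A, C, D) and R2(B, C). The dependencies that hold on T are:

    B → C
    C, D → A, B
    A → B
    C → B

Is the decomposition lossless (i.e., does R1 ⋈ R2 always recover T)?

Common attributes: R1 ∩ R2 = {C}.
Closure of {C}: C → B applies, adding B. So (C)⁺ = {B, C}.
This closure contains every attribute of R2, so R1 ∩ R2 → R2. The join is lossless.

Yes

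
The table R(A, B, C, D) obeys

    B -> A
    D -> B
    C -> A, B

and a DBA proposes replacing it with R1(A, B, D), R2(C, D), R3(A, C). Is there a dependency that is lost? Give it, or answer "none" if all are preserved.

C -> A, B

Check C → A, B: no single fragment contains all of {A, B, C}, and the restricted closure of {C} across the fragments never reaches {A, B}.
B → A is preserved.
D → B is preserved.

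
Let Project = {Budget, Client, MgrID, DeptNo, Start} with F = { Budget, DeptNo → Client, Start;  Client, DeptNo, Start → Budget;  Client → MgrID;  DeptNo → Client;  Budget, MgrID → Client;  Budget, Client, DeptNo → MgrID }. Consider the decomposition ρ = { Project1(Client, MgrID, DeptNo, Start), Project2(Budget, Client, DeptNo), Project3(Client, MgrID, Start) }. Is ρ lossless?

No

Chase test. Columns are Budget, Client, MgrID, DeptNo, Start; row i has aⱼ where attribute j ∈ Projecti, else bᵢⱼ.
Initial tableau (one row per fragment):
  row 1: b11 a2 a3 a4 a5
  row 2: a1 a2 b23 a4 b25
  row 3: b31 a2 a3 b34 a5
Rows 1 and 2 agree on Client; apply Client→MgrID and equate their MgrID entries.
No row becomes fully distinguished — the join is lossy.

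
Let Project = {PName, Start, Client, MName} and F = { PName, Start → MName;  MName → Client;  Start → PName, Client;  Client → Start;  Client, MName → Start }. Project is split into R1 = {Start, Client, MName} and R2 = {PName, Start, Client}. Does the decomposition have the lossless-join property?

Common attributes: R1 ∩ R2 = {Start, Client}.
Closure of {Start, Client}: Start → PName, Client applies, adding PName; PName, Start → MName applies, adding MName. So (Start, Client)⁺ = {PName, Start, Client, MName}.
This closure contains every attribute of R1, so R1 ∩ R2 → R1. The join is lossless.

Yes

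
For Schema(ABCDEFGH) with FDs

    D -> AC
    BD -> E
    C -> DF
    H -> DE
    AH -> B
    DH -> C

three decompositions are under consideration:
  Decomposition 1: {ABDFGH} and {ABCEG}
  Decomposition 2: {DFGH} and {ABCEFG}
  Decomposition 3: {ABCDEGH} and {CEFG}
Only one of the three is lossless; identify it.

Decomposition 3

Decomposition 1: common = {ABG}, closure = {ABG} → lossy.
Decomposition 2: common = {FG}, closure = {FG} → lossy.
Decomposition 3: common = {CEG}, closure = {ACDEFG} → lossless.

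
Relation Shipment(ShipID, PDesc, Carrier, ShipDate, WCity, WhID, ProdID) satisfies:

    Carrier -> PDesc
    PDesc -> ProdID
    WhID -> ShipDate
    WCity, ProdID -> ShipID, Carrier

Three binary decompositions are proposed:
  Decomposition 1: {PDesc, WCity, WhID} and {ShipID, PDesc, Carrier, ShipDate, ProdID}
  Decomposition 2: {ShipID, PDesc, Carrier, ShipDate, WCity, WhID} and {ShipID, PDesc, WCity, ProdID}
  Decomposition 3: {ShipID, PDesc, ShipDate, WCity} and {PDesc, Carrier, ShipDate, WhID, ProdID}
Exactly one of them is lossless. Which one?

Decomposition 2

Decomposition 1: common = {PDesc}, closure = {PDesc, ProdID} → lossy.
Decomposition 2: common = {ShipID, PDesc, WCity}, closure = {ShipID, PDesc, Carrier, WCity, ProdID} → lossless.
Decomposition 3: common = {PDesc, ShipDate}, closure = {PDesc, ShipDate, ProdID} → lossy.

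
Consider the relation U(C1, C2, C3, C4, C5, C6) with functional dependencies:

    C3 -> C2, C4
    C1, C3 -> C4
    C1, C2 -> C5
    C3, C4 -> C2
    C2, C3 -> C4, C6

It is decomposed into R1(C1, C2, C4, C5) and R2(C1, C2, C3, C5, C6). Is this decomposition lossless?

Common attributes: R1 ∩ R2 = {C1, C2, C5}.
No dependency enlarges {C1, C2, C5}, so (C1, C2, C5)⁺ = {C1, C2, C5}.
The closure contains neither all of R1 = {C1, C2, C4, C5} nor all of R2 = {C1, C2, C3, C5, C6}, so the common attributes are not a superkey of either fragment. The join is lossy.

No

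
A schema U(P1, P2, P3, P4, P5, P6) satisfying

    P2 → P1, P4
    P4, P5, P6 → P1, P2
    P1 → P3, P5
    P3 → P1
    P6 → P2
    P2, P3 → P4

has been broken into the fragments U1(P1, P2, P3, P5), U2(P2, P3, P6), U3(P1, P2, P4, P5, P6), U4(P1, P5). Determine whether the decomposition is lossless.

Yes

Chase test. Columns are P1, P2, P3, P4, P5, P6; row i has aⱼ where attribute j ∈ Ui, else bᵢⱼ.
Initial tableau (one row per fragment):
  row 1: a1 a2 a3 b14 a5 b16
  row 2: b21 a2 a3 b24 b25 a6
  row 3: a1 a2 b33 a4 a5 a6
  row 4: a1 b42 b43 b44 a5 b46
Rows 1 and 2 agree on P2; apply P2→P1, P4 and equate their P1, P4 entries.
Rows 1 and 3 agree on P2; apply P2→P1, P4 and equate their P1, P4 entries.
Rows 1 and 2 agree on P1; apply P1→P3, P5 and equate their P3, P5 entries.
Rows 1 and 3 agree on P1; apply P1→P3, P5 and equate their P3, P5 entries.
Rows 1 and 4 agree on P1; apply P1→P3, P5 and equate their P3, P5 entries.
Row 2 is now all distinguished symbols — the join is lossless.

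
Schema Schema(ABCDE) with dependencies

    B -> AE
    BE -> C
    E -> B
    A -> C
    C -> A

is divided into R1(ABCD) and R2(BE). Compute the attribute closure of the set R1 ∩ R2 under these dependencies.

ABCE

R1 ∩ R2 = {B}.
B → AE applies, adding AE
BE → C applies, adding C
Closure: {ABCE}.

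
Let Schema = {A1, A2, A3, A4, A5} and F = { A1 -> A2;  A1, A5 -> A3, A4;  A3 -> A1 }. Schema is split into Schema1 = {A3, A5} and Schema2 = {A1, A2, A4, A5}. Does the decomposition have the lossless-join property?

Common attributes: Schema1 ∩ Schema2 = {A5}.
No dependency enlarges {A5}, so (A5)⁺ = {A5}.
The closure contains neither all of Schema1 = {A3, A5} nor all of Schema2 = {A1, A2, A4, A5}, so the common attributes are not a superkey of either fragment. The join is lossy.

No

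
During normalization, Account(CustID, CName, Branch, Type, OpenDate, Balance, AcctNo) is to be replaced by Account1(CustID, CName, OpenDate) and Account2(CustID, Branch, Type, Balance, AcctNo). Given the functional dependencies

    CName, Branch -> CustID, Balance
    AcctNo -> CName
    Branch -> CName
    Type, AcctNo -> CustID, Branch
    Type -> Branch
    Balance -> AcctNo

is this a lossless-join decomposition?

No

Common attributes: Account1 ∩ Account2 = {CustID}.
No dependency enlarges {CustID}, so (CustID)⁺ = {CustID}.
The closure contains neither all of Account1 = {CustID, CName, OpenDate} nor all of Account2 = {CustID, Branch, Type, Balance, AcctNo}, so the common attributes are not a superkey of either fragment. The join is lossy.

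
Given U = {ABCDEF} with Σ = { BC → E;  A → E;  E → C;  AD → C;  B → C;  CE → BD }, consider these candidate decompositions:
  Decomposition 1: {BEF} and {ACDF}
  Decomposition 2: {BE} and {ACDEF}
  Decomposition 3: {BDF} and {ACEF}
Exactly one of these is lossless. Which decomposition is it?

Decomposition 2

Decomposition 1: common = {F}, closure = {F} → lossy.
Decomposition 2: common = {E}, closure = {BCDE} → lossless.
Decomposition 3: common = {F}, closure = {F} → lossy.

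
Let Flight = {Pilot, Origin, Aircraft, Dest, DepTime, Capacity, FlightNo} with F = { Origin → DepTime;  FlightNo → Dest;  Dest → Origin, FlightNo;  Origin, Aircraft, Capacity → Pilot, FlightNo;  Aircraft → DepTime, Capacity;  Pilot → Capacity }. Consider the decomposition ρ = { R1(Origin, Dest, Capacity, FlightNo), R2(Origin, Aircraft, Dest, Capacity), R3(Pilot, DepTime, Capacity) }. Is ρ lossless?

Chase test. Columns are Pilot, Origin, Aircraft, Dest, DepTime, Capacity, FlightNo; row i has aⱼ where attribute j ∈ Ri, else bᵢⱼ.
Initial tableau (one row per fragment):
  row 1: b11 a2 b13 a4 b15 a6 a7
  row 2: b21 a2 a3 a4 b25 a6 b27
  row 3: a1 b32 b33 b34 a5 a6 b37
Rows 1 and 2 agree on Origin; apply Origin→DepTime and equate their DepTime entries.
Rows 1 and 2 agree on Dest; apply Dest→Origin, FlightNo and equate their Origin, FlightNo entries.
No row becomes fully distinguished — the join is lossy.

No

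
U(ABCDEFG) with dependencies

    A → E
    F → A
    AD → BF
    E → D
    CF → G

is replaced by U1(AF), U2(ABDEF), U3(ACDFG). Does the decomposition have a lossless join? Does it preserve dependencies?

lossless and dependency-preserving

Lossless test (chase): Rows 1 and 2 agree on A; apply A→E and equate their E entries. Rows 1 and 3 agree on A; apply A→E and equate their E entries. Rows 2 and 3 agree on AD; apply AD→BF and equate their BF entries. Rows 1 and 2 agree on E; apply E→D and equate their D entries. Rows 1 and 2 agree on AD; apply AD→BF and equate their BF entries. Row 3 is now all distinguished symbols — the join is lossless.
Dependency preservation: every FD's attributes lie within a single fragment, so each can be enforced locally — preserved.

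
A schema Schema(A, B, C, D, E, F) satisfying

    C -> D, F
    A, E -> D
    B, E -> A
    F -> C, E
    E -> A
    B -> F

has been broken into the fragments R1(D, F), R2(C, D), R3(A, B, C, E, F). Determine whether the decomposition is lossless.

Yes

Chase test. Columns are A, B, C, D, E, F; row i has aⱼ where attribute j ∈ Ri, else bᵢⱼ.
Initial tableau (one row per fragment):
  row 1: b11 b12 b13 a4 b15 a6
  row 2: b21 b22 a3 a4 b25 b26
  row 3: a1 a2 a3 b34 a5 a6
Rows 2 and 3 agree on C; apply C→D, F and equate their D, F entries.
Rows 1 and 2 agree on F; apply F→C, E and equate their C, E entries.
Rows 1 and 3 agree on F; apply F→C, E and equate their C, E entries.
Rows 1 and 2 agree on E; apply E→A and equate their A entries.
Rows 1 and 3 agree on E; apply E→A and equate their A entries.
Row 3 is now all distinguished symbols — the join is lossless.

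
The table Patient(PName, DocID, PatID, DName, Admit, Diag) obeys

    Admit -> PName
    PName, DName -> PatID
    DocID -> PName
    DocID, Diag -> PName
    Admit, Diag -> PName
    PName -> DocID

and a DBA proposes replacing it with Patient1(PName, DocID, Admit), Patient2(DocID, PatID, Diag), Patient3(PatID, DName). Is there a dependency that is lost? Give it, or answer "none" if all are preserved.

Check PName, DName → PatID: no single fragment contains all of {PName, PatID, DName}, and the restricted closure of {PName, DName} across the fragments never reaches {PatID}.
Admit → PName is preserved.
DocID → PName is preserved.
DocID, Diag → PName is preserved.
Admit, Diag → PName is preserved.
PName → DocID is preserved.

PName, DName -> PatID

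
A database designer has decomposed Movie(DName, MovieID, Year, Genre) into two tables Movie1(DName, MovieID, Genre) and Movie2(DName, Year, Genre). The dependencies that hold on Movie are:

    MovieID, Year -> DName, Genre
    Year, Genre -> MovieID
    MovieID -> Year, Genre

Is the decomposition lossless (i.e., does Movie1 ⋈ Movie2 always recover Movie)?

Common attributes: Movie1 ∩ Movie2 = {DName, Genre}.
No dependency enlarges {DName, Genre}, so (DName, Genre)⁺ = {DName, Genre}.
The closure contains neither all of Movie1 = {DName, MovieID, Genre} nor all of Movie2 = {DName, Year, Genre}, so the common attributes are not a superkey of either fragment. The join is lossy.

No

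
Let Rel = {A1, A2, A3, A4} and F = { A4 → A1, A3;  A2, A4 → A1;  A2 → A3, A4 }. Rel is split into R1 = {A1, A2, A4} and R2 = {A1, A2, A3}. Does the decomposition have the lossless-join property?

Yes

Common attributes: R1 ∩ R2 = {A1, A2}.
Closure of {A1, A2}: A2 → A3, A4 applies, adding A3, A4. So (A1, A2)⁺ = {A1, A2, A3, A4}.
This closure contains every attribute of R1, so R1 ∩ R2 → R1. The join is lossless.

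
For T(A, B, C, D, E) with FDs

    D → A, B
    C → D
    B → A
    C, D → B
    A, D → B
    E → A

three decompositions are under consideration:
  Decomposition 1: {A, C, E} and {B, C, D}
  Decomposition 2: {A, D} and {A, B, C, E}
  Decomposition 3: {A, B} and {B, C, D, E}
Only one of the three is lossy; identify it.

Decomposition 1: common = {C}, closure = {A, B, C, D} → lossless.
Decomposition 2: common = {A}, closure = {A} → lossy.
Decomposition 3: common = {B}, closure = {A, B} → lossless.

Decomposition 2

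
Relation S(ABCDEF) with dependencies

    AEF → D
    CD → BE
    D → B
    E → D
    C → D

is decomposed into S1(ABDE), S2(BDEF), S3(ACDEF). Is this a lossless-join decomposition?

Yes

Chase test. Columns are ABCDEF; row i has aⱼ where attribute j ∈ Si, else bᵢⱼ.
Initial tableau (one row per fragment):
  row 1: a1 a2 b13 a4 a5 b16
  row 2: b21 a2 b23 a4 a5 a6
  row 3: a1 b32 a3 a4 a5 a6
Rows 1 and 3 agree on D; apply D→B and equate their B entries.
Row 3 is now all distinguished symbols — the join is lossless.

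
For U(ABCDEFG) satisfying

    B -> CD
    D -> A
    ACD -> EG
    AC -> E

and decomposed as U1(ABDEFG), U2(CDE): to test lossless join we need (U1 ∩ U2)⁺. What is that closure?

ADE

U1 ∩ U2 = {DE}.
D → A applies, adding A
Closure: {ADE}.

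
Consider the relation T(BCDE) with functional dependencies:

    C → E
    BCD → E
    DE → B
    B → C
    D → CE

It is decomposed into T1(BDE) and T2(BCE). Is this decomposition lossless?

Yes

Common attributes: T1 ∩ T2 = {BE}.
Closure of {BE}: B → C applies, adding C. So (BE)⁺ = {BCE}.
This closure contains every attribute of T2, so T1 ∩ T2 → T2. The join is lossless.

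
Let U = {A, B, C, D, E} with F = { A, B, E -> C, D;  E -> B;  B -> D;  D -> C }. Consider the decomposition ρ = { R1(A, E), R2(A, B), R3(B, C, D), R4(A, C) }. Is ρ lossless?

Chase test. Columns are A, B, C, D, E; row i has aⱼ where attribute j ∈ Ri, else bᵢⱼ.
Initial tableau (one row per fragment):
  row 1: a1 b12 b13 b14 a5
  row 2: a1 a2 b23 b24 b25
  row 3: b31 a2 a3 a4 b35
  row 4: a1 b42 a3 b44 b45
Rows 2 and 3 agree on B; apply B→D and equate their D entries.
Rows 2 and 3 agree on D; apply D→C and equate their C entries.
No row becomes fully distinguished — the join is lossy.

No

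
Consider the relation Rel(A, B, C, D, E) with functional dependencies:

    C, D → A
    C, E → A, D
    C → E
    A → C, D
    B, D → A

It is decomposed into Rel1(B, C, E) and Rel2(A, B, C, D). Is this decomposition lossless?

Common attributes: Rel1 ∩ Rel2 = {B, C}.
Closure of {B, C}: C → E applies, adding E; C, E → A, D applies, adding A, D. So (B, C)⁺ = {A, B, C, D, E}.
This closure contains every attribute of Rel1, so Rel1 ∩ Rel2 → Rel1. The join is lossless.

Yes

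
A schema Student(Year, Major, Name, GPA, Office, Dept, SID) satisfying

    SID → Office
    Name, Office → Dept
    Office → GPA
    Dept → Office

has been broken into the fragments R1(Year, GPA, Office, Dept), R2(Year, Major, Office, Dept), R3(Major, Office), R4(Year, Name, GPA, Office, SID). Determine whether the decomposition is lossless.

No

Chase test. Columns are Year, Major, Name, GPA, Office, Dept, SID; row i has aⱼ where attribute j ∈ Ri, else bᵢⱼ.
Initial tableau (one row per fragment):
  row 1: a1 b12 b13 a4 a5 a6 b17
  row 2: a1 a2 b23 b24 a5 a6 b27
  row 3: b31 a2 b33 b34 a5 b36 b37
  row 4: a1 b42 a3 a4 a5 b46 a7
Rows 1 and 2 agree on Office; apply Office→GPA and equate their GPA entries.
Rows 1 and 3 agree on Office; apply Office→GPA and equate their GPA entries.
No row becomes fully distinguished — the join is lossy.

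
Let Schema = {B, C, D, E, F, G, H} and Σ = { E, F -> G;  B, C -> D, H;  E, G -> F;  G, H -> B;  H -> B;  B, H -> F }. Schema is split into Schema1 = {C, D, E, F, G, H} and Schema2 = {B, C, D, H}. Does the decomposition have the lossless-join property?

Common attributes: Schema1 ∩ Schema2 = {C, D, H}.
Closure of {C, D, H}: H → B applies, adding B; B, H → F applies, adding F. So (C, D, H)⁺ = {B, C, D, F, H}.
This closure contains every attribute of Schema2, so Schema1 ∩ Schema2 → Schema2. The join is lossless.

Yes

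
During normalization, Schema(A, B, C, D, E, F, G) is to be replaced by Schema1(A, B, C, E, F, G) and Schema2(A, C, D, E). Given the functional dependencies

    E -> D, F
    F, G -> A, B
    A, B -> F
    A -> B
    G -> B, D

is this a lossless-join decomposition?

Yes

Common attributes: Schema1 ∩ Schema2 = {A, C, E}.
Closure of {A, C, E}: E → D, F applies, adding D, F; A → B applies, adding B. So (A, C, E)⁺ = {A, B, C, D, E, F}.
This closure contains every attribute of Schema2, so Schema1 ∩ Schema2 → Schema2. The join is lossless.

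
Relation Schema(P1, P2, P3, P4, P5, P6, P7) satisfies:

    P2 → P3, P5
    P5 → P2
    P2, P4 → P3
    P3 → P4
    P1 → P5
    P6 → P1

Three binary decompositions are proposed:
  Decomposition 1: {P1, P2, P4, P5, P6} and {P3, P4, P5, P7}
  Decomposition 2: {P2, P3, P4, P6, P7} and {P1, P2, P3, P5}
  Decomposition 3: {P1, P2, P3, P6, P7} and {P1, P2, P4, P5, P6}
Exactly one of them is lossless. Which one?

Decomposition 1: common = {P4, P5}, closure = {P2, P3, P4, P5} → lossy.
Decomposition 2: common = {P2, P3}, closure = {P2, P3, P4, P5} → lossy.
Decomposition 3: common = {P1, P2, P6}, closure = {P1, P2, P3, P4, P5, P6} → lossless.

Decomposition 3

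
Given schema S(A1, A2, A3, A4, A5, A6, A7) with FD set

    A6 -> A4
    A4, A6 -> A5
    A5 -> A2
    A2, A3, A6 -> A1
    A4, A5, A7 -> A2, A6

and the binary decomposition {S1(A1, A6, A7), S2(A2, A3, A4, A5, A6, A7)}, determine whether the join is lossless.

Common attributes: S1 ∩ S2 = {A6, A7}.
Closure of {A6, A7}: A6 → A4 applies, adding A4; A4, A6 → A5 applies, adding A5; A5 → A2 applies, adding A2. So (A6, A7)⁺ = {A2, A4, A5, A6, A7}.
The closure contains neither all of S1 = {A1, A6, A7} nor all of S2 = {A2, A3, A4, A5, A6, A7}, so the common attributes are not a superkey of either fragment. The join is lossy.

No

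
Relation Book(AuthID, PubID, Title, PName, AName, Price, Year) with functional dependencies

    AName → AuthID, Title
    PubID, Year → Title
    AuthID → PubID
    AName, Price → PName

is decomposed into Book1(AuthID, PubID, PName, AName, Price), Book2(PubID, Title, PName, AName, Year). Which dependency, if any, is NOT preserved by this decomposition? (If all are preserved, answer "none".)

none

AName → AuthID, Title: restricted closure across fragments reaches AuthID, Title.
PubID, Year → Title lies within Book2.
AuthID → PubID lies within Book1.
AName, Price → PName lies within Book1.
Every dependency is enforceable on the fragments, so the decomposition is dependency-preserving.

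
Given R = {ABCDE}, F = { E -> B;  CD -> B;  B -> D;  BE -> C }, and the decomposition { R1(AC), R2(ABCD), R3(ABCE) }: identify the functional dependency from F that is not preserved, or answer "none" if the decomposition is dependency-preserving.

E → B lies within R3.
CD → B lies within R2.
B → D lies within R2.
BE → C lies within R3.
Every dependency is enforceable on the fragments, so the decomposition is dependency-preserving.

none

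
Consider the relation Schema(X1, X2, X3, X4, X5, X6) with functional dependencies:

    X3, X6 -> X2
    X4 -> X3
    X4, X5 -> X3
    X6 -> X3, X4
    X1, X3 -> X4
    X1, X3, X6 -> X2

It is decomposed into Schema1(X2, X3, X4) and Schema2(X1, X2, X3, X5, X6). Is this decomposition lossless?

Common attributes: Schema1 ∩ Schema2 = {X2, X3}.
No dependency enlarges {X2, X3}, so (X2, X3)⁺ = {X2, X3}.
The closure contains neither all of Schema1 = {X2, X3, X4} nor all of Schema2 = {X1, X2, X3, X5, X6}, so the common attributes are not a superkey of either fragment. The join is lossy.

No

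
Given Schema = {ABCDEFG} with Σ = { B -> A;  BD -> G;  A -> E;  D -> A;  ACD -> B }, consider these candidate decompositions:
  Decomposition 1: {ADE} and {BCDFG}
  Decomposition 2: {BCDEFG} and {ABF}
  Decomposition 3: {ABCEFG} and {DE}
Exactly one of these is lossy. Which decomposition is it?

Decomposition 3

Decomposition 1: common = {D}, closure = {ADE} → lossless.
Decomposition 2: common = {BF}, closure = {ABEF} → lossless.
Decomposition 3: common = {E}, closure = {E} → lossy.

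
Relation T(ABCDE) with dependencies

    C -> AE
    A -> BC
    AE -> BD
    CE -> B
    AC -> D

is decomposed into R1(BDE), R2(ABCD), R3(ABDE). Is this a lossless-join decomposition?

Yes

Chase test. Columns are ABCDE; row i has aⱼ where attribute j ∈ Ri, else bᵢⱼ.
Initial tableau (one row per fragment):
  row 1: b11 a2 b13 a4 a5
  row 2: a1 a2 a3 a4 b25
  row 3: a1 a2 b33 a4 a5
Rows 2 and 3 agree on A; apply A→BC and equate their BC entries.
Rows 2 and 3 agree on C; apply C→AE and equate their AE entries.
Row 2 is now all distinguished symbols — the join is lossless.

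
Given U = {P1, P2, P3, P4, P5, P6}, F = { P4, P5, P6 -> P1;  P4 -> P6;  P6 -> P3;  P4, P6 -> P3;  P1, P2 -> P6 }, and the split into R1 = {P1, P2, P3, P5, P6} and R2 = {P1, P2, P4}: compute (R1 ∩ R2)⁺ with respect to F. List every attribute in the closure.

P1, P2, P3, P6

R1 ∩ R2 = {P1, P2}.
P1, P2 → P6 applies, adding P6
P6 → P3 applies, adding P3
Closure: {P1, P2, P3, P6}.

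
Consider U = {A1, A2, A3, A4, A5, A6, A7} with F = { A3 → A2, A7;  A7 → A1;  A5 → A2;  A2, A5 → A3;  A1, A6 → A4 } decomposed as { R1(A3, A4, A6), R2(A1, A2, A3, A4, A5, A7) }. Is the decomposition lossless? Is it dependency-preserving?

lossy and not dependency-preserving

Lossless test: (A3, A4)⁺ = {A1, A2, A3, A4, A7}, which is a superkey of neither fragment — lossy.
Dependency preservation: the restricted closure of {A1, A6} across the fragments never reaches {A4}, so A1, A6 → A4 cannot be enforced without a join — not preserved.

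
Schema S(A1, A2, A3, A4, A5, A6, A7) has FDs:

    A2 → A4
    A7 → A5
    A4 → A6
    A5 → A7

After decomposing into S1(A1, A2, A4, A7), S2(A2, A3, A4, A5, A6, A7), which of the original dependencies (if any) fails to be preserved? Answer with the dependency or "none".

A2 → A4 lies within S1.
A7 → A5 lies within S2.
A4 → A6 lies within S2.
A5 → A7 lies within S2.
Every dependency is enforceable on the fragments, so the decomposition is dependency-preserving.

none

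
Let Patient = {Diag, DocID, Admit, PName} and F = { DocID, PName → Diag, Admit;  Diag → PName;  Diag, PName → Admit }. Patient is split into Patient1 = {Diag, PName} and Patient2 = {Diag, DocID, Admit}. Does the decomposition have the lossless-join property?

Yes

Common attributes: Patient1 ∩ Patient2 = {Diag}.
Closure of {Diag}: Diag → PName applies, adding PName; Diag, PName → Admit applies, adding Admit. So (Diag)⁺ = {Diag, Admit, PName}.
This closure contains every attribute of Patient1, so Patient1 ∩ Patient2 → Patient1. The join is lossless.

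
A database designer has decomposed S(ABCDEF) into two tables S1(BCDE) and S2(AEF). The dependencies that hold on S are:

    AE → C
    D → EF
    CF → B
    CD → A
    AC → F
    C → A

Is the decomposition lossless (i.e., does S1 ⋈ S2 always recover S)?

Common attributes: S1 ∩ S2 = {E}.
No dependency enlarges {E}, so (E)⁺ = {E}.
The closure contains neither all of S1 = {BCDE} nor all of S2 = {AEF}, so the common attributes are not a superkey of either fragment. The join is lossy.

No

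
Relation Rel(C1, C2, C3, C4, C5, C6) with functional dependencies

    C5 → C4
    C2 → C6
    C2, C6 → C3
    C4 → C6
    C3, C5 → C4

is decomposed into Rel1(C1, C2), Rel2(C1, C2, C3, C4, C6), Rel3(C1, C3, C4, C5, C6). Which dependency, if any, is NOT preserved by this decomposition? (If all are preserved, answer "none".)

C5 → C4 lies within Rel3.
C2 → C6 lies within Rel2.
C2, C6 → C3 lies within Rel2.
C4 → C6 lies within Rel2.
C3, C5 → C4 lies within Rel3.
Every dependency is enforceable on the fragments, so the decomposition is dependency-preserving.

none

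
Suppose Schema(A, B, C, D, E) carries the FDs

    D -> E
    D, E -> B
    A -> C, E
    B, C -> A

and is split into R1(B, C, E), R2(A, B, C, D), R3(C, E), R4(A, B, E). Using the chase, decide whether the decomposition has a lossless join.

Chase test. Columns are A, B, C, D, E; row i has aⱼ where attribute j ∈ Ri, else bᵢⱼ.
Initial tableau (one row per fragment):
  row 1: b11 a2 a3 b14 a5
  row 2: a1 a2 a3 a4 b25
  row 3: b31 b32 a3 b34 a5
  row 4: a1 a2 b43 b44 a5
Rows 2 and 4 agree on A; apply A→C, E and equate their C, E entries.
Rows 1 and 2 agree on B, C; apply B, C→A and equate their A entries.
Row 2 is now all distinguished symbols — the join is lossless.

Yes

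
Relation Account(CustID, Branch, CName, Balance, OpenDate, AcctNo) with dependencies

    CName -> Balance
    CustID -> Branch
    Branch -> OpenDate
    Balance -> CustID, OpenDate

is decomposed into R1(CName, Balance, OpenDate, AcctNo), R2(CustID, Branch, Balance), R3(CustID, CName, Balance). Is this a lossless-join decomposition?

Yes

Chase test. Columns are CustID, Branch, CName, Balance, OpenDate, AcctNo; row i has aⱼ where attribute j ∈ Ri, else bᵢⱼ.
Initial tableau (one row per fragment):
  row 1: b11 b12 a3 a4 a5 a6
  row 2: a1 a2 b23 a4 b25 b26
  row 3: a1 b32 a3 a4 b35 b36
Rows 2 and 3 agree on CustID; apply CustID→Branch and equate their Branch entries.
Rows 2 and 3 agree on Branch; apply Branch→OpenDate and equate their OpenDate entries.
Rows 1 and 2 agree on Balance; apply Balance→CustID, OpenDate and equate their CustID, OpenDate entries.
Rows 1 and 2 agree on CustID; apply CustID→Branch and equate their Branch entries.
Row 1 is now all distinguished symbols — the join is lossless.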